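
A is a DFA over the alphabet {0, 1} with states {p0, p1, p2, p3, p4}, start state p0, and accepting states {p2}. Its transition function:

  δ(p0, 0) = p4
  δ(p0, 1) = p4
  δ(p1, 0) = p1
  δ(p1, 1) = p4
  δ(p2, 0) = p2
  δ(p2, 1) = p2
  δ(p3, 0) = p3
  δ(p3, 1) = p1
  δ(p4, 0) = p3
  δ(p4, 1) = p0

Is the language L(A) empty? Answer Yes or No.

Yes

The states reachable from the start state are {p0, p1, p3, p4}.
None of the accepting states {p2} is reachable, so no string is accepted and L(A) = ∅.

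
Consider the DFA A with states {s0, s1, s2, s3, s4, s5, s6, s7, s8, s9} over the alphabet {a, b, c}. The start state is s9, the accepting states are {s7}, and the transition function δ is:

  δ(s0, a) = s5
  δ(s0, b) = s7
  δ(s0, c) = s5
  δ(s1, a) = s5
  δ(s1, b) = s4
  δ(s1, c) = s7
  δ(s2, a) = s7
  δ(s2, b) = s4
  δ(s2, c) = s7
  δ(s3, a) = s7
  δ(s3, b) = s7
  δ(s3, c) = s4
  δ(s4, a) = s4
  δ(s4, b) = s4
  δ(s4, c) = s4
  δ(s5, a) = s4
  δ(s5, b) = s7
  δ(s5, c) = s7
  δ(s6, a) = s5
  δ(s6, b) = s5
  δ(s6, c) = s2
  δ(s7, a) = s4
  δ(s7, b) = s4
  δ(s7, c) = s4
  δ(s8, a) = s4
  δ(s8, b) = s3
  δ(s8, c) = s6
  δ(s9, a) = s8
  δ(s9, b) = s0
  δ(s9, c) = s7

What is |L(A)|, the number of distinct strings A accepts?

The useful subgraph on states {s0, s2, s3, s5, s6, s7, s8, s9} is acyclic, so L(A) is finite; the longest accepting path visits 5 useful states, giving maximum string length 4.
Counting accepting paths from s9 by length: 1 of length 1, 1 of length 2, 6 of length 3, 6 of length 4. Total 14.

14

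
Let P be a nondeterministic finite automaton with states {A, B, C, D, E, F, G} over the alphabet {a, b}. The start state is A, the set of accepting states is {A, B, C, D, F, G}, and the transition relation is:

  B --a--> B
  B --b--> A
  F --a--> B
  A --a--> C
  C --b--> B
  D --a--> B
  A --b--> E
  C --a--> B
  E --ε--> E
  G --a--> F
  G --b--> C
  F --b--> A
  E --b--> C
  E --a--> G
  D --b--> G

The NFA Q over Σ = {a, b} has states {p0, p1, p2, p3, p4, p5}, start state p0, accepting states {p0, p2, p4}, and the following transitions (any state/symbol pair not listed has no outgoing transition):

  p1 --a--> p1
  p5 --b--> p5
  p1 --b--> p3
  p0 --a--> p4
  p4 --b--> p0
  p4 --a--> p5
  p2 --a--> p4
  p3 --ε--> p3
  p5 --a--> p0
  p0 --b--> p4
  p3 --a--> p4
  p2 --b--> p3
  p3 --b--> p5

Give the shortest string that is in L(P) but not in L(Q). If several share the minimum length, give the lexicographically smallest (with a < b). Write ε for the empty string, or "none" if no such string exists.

The string aa is accepted by P but not by Q.
No shorter string lies in the difference, and aa is the lexicographically first length-2 string in L(P) \ L(Q).

aa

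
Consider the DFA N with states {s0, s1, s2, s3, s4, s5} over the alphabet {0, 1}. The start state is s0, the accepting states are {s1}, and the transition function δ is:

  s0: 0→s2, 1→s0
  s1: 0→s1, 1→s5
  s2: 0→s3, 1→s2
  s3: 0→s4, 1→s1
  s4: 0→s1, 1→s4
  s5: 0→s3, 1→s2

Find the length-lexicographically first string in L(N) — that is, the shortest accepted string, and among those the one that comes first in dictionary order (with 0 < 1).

001

A breadth-first search from s0 reaches an accepting state first via the path s0 → s2 → s3 → s1 on input 001.
No string of length < 3 is accepted (BFS exhausts all shorter strings without reaching an accepting state), and 001 is the lexicographically least accepting string of length 3.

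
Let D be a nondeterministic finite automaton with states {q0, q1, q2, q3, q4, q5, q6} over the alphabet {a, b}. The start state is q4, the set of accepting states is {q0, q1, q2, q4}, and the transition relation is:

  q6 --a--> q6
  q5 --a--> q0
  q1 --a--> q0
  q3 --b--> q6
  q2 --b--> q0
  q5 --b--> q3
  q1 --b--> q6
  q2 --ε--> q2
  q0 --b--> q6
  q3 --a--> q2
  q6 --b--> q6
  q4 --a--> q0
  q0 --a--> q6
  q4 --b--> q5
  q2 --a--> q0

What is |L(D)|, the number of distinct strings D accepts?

6

The useful subgraph on states {q0, q2, q3, q4, q5} is acyclic, so L(D) is finite; the longest accepting path visits 5 useful states, giving maximum string length 4.
Counting accepting paths from q4 by length: 1 of length 0, 1 of length 1, 1 of length 2, 1 of length 3, 2 of length 4. Total 6.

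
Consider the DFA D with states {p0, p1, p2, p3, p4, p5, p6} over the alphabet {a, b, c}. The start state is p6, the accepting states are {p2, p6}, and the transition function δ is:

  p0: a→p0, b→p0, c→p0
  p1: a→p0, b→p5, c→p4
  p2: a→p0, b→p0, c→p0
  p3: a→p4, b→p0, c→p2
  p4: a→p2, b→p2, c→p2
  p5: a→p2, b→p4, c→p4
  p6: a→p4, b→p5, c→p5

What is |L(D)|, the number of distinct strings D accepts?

The useful subgraph on states {p2, p4, p5, p6} is acyclic, so L(D) is finite; the longest accepting path visits 4 useful states, giving maximum string length 3.
Counting accepting paths from p6 by length: 1 of length 0, 5 of length 2, 12 of length 3. Total 18.

18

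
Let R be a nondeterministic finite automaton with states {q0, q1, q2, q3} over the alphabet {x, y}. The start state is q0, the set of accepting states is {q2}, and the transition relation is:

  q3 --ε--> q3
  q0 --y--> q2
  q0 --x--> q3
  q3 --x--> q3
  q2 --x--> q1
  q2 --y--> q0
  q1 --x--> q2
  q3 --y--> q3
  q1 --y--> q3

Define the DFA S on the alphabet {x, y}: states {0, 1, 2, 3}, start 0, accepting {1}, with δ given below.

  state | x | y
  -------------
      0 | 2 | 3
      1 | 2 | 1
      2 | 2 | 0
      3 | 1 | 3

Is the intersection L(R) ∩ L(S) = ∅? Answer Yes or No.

Yes

Exploring the product automaton R × S from the start pair (q0, 0), following both machines on each input symbol, reaches 10 state pairs: (q0, 0), (q3, 2), (q2, 3), (q3, 0), (q1, 1), (q0, 3), (q3, 3), (q2, 2), (q3, 1), (q1, 2).
R accepts in {q2} and S accepts in {1}; no reachable pair has both components accepting, so no string drives both machines to acceptance simultaneously and L(R) ∩ L(S) = ∅.
So no string is accepted by both, and the intersection is empty.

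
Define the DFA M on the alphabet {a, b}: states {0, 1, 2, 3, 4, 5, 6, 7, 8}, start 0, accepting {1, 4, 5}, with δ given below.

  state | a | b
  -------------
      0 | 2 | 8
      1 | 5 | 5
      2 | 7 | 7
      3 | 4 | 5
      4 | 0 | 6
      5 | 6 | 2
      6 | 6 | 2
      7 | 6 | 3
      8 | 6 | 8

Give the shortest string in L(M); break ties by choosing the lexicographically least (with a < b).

aaba

A breadth-first search from 0 reaches an accepting state first via the path 0 → 2 → 7 → 3 → 4 on input aaba.
No string of length < 4 is accepted (BFS exhausts all shorter strings without reaching an accepting state), and aaba is the lexicographically least accepting string of length 4.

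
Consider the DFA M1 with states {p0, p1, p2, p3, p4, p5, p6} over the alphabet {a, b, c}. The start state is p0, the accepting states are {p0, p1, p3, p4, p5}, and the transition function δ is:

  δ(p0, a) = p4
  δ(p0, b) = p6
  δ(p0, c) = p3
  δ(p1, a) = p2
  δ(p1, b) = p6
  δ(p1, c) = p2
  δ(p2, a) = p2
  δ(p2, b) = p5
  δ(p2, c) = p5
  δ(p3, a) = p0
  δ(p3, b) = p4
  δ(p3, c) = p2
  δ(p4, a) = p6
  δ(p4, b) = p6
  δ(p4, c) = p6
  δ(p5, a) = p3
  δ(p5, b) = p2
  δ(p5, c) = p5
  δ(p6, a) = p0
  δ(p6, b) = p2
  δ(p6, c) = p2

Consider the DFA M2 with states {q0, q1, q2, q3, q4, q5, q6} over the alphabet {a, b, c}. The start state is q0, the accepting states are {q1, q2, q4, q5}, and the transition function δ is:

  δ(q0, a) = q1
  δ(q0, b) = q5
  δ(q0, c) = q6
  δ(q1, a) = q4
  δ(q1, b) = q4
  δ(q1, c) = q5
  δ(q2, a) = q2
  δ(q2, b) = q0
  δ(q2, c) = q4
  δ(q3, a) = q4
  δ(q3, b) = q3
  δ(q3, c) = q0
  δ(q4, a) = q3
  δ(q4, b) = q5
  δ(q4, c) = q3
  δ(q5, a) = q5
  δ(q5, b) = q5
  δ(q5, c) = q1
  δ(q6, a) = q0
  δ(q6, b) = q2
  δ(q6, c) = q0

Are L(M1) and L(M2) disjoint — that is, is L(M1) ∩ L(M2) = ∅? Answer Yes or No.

No

The string a is accepted by both M1 and M2.
Hence L(M1) ∩ L(M2) ≠ ∅.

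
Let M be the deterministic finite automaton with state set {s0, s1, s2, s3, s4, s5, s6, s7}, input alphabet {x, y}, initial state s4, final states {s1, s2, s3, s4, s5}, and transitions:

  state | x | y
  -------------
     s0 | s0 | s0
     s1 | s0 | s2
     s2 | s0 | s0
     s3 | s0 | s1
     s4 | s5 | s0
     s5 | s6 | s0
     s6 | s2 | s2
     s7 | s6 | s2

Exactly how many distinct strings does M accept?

4

The useful subgraph on states {s2, s4, s5, s6} is acyclic, so L(M) is finite; the longest accepting path visits 4 useful states, giving maximum string length 3.
Counting accepting paths from s4 by length: 1 of length 0, 1 of length 1, 2 of length 3. Total 4.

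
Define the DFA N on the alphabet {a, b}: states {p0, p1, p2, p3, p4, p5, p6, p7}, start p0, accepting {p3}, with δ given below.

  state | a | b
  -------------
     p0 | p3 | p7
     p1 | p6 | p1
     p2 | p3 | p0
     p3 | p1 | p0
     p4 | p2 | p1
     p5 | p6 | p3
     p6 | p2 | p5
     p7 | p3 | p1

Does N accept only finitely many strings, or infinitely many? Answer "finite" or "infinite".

infinite

State p0 is reachable from the start and can reach an accepting state, and it lies on the cycle p0 → p3 → p0.
Traversing that cycle any number of times yields accepted strings of unbounded length, so the language is infinite.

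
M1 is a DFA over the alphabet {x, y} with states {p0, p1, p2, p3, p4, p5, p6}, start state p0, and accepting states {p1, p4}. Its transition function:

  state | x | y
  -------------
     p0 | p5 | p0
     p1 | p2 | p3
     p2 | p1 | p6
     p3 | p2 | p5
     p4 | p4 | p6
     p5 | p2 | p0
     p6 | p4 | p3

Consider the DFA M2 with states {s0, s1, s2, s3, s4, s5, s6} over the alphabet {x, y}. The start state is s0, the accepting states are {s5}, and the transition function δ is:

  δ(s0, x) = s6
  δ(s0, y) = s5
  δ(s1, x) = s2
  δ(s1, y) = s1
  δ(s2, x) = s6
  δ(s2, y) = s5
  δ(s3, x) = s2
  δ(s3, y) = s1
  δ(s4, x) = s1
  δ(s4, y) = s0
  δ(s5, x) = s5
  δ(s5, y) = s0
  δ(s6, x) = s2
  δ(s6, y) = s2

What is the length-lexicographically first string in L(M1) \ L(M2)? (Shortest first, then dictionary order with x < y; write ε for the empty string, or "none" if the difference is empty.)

xxx

The string xxx is accepted by M1 but not by M2.
No shorter string lies in the difference, and xxx is the lexicographically first length-3 string in L(M1) \ L(M2).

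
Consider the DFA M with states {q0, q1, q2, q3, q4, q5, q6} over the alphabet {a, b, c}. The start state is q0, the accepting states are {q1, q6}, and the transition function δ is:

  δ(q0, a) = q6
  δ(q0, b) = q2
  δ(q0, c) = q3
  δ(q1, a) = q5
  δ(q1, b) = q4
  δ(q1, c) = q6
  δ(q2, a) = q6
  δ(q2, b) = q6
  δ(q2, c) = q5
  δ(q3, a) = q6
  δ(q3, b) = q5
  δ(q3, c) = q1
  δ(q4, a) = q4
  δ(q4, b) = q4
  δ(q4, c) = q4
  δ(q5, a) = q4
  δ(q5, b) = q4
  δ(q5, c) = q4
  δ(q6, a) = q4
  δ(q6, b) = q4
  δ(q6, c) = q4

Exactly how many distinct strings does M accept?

The useful subgraph on states {q0, q1, q2, q3, q6} is acyclic, so L(M) is finite; the longest accepting path visits 4 useful states, giving maximum string length 3.
Counting accepting paths from q0 by length: 1 of length 1, 4 of length 2, 1 of length 3. Total 6.

6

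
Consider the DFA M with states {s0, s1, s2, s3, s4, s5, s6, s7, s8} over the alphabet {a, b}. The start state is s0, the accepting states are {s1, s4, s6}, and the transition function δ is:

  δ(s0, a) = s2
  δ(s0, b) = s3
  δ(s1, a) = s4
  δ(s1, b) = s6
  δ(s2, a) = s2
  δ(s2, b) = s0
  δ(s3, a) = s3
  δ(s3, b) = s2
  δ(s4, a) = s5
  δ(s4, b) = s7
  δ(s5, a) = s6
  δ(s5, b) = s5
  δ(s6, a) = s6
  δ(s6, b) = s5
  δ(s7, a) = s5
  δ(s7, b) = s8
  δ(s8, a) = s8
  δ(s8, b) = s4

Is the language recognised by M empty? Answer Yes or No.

Yes

The states reachable from the start state are {s0, s2, s3}.
None of the accepting states {s1, s4, s6} is reachable, so no string is accepted and L(M) = ∅.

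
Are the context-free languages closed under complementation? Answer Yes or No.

No

CFLs are closed under union, so if they were also closed under complement they would be closed under intersection by De Morgan (L₁ ∩ L₂ is the complement of the union of the complements). But {aⁿbⁿcᵐ} ∩ {aᵐbⁿcⁿ} = {aⁿbⁿcⁿ} is not context-free although both operands are.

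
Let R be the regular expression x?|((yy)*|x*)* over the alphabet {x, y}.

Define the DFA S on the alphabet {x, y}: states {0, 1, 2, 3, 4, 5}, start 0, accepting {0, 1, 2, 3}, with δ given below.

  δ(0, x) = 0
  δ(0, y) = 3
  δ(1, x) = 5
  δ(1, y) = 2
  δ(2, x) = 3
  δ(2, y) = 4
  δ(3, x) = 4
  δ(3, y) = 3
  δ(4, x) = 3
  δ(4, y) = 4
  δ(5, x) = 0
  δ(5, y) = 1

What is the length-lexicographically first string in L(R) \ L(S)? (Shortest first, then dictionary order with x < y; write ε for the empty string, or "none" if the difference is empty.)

The string yyx is accepted by R but not by S.
No shorter string lies in the difference, and yyx is the lexicographically first length-3 string in L(R) \ L(S).

yyx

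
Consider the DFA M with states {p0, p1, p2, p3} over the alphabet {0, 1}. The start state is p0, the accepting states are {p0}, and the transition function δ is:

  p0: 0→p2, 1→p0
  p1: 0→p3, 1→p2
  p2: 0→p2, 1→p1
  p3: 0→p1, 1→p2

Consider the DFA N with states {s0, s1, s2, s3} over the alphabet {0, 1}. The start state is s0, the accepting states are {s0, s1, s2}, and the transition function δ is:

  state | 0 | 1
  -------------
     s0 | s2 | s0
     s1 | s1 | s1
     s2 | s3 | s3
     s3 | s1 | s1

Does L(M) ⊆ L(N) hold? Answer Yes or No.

Exploring the product automaton M × N from the start pair (p0, s0), following both machines on each input symbol, reaches 7 state pairs: (p0, s0), (p2, s2), (p2, s3), (p1, s3), (p2, s1), (p1, s1), (p3, s1).
M accepts in {p0} and N accepts in {s0, s1, s2}. The reachable pairs whose M-component is accepting are (p0, s0); in each of them the N-component is accepting too, so the product for L(M) \ L(N) (M-component accepting, N-component rejecting) has no reachable accepting pair and the difference is empty.
Hence every string in L(M) is also in L(N).

Yes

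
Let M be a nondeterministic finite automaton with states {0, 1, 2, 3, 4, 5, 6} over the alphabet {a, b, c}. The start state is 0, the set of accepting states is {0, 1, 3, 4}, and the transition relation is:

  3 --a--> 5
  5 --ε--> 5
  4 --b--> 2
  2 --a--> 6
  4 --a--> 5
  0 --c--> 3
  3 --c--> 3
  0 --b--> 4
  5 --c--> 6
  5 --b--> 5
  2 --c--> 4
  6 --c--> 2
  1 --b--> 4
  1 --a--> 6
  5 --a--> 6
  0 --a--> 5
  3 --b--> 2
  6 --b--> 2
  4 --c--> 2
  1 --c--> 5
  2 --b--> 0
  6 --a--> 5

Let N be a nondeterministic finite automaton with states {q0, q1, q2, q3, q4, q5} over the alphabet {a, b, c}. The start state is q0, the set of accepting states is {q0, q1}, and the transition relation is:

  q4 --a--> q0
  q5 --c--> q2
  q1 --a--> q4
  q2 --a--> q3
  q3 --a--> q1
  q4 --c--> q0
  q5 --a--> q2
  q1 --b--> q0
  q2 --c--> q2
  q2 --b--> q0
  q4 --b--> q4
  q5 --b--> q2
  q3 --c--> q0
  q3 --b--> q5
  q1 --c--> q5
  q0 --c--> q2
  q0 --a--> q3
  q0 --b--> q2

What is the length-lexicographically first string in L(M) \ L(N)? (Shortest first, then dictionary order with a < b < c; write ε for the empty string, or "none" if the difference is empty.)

The string b is accepted by M but not by N.
No shorter string lies in the difference, and b is the lexicographically first length-1 string in L(M) \ L(N).

b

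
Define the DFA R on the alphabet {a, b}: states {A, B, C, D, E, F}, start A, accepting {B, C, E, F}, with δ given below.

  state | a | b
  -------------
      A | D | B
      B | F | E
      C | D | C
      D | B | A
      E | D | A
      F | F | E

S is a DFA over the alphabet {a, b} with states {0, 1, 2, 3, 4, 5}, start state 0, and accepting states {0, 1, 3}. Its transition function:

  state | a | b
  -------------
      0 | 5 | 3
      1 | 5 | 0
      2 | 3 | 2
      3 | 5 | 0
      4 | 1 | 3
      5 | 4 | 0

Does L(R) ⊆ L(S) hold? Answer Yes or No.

The string aa is in L(R) but not in L(S).
So L(R) ⊄ L(S).

No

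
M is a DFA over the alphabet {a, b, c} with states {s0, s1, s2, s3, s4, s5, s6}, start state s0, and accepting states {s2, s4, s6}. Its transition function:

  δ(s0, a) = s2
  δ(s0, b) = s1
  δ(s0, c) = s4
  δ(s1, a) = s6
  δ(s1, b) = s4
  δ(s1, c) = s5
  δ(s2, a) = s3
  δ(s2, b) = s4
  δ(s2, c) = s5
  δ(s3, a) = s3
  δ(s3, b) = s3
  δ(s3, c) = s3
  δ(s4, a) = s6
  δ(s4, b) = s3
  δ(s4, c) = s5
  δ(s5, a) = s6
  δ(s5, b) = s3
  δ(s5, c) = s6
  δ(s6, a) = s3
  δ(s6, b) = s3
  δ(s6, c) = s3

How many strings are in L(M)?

18

The useful subgraph on states {s0, s1, s2, s4, s5, s6} is acyclic, so L(M) is finite; the longest accepting path visits 5 useful states, giving maximum string length 4.
Counting accepting paths from s0 by length: 2 of length 1, 4 of length 2, 8 of length 3, 4 of length 4. Total 18.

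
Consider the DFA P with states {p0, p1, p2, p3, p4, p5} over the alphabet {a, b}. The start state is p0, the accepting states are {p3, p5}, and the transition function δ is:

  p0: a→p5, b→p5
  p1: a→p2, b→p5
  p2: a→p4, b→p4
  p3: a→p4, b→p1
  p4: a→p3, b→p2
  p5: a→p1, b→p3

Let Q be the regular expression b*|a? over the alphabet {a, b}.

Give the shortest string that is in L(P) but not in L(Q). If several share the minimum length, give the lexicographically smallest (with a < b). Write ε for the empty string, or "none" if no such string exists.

The string ab is accepted by P but not by Q.
No shorter string lies in the difference, and ab is the lexicographically first length-2 string in L(P) \ L(Q).

ab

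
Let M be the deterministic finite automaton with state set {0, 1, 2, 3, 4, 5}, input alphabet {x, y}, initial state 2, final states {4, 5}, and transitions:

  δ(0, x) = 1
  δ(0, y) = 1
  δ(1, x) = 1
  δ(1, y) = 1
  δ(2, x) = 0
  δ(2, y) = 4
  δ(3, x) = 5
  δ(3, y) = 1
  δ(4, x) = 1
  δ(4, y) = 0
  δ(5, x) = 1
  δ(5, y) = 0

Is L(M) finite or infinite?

The useful states (reachable from 2 and able to reach an accepting state) are {2, 4}.
Restricted to these states the transition graph has no cycle, so every accepting path has bounded length and L is finite.

finite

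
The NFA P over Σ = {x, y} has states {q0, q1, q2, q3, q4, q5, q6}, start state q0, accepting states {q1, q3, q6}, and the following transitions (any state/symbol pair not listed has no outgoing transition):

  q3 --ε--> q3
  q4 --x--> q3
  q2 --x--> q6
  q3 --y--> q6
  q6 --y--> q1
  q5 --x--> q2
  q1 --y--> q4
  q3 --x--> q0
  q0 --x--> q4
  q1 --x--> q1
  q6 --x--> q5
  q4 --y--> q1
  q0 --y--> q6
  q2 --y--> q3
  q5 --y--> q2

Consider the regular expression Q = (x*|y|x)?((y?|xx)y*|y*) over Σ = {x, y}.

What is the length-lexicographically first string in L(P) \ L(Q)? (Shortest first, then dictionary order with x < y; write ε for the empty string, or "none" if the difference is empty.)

xyx

The string xyx is accepted by P but not by Q.
No shorter string lies in the difference, and xyx is the lexicographically first length-3 string in L(P) \ L(Q).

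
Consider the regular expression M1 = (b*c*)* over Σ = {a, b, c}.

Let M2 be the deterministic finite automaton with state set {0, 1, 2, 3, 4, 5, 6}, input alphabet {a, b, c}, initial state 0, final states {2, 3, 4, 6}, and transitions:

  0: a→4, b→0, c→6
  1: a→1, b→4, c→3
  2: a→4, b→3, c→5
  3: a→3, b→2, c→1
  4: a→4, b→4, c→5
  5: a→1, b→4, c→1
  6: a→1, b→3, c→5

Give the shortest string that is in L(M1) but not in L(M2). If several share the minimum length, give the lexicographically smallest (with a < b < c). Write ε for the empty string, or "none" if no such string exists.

The empty string ε is accepted by M1 but not by M2.
Since ε is the unique shortest string, it is the required witness.

ε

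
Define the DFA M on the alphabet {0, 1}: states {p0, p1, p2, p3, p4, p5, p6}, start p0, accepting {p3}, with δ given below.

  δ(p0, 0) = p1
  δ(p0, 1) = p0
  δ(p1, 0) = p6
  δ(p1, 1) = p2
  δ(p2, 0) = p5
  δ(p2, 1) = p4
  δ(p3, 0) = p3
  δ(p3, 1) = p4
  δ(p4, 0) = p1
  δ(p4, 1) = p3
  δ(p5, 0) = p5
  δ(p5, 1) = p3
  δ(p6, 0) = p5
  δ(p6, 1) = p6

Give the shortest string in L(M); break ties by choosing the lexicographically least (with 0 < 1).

0001

A breadth-first search from p0 reaches an accepting state first via the path p0 → p1 → p6 → p5 → p3 on input 0001.
No string of length < 4 is accepted (BFS exhausts all shorter strings without reaching an accepting state), and 0001 is the lexicographically least accepting string of length 4.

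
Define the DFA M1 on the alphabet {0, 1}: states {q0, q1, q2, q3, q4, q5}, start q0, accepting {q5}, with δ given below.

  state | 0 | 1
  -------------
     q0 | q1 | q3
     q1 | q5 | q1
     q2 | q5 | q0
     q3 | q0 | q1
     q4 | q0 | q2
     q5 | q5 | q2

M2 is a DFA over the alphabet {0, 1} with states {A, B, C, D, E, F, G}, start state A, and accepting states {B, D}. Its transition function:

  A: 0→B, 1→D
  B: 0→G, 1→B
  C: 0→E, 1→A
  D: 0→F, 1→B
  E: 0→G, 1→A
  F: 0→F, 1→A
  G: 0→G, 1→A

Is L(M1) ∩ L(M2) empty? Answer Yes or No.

The string 0010 is accepted by both M1 and M2.
Hence L(M1) ∩ L(M2) ≠ ∅.

No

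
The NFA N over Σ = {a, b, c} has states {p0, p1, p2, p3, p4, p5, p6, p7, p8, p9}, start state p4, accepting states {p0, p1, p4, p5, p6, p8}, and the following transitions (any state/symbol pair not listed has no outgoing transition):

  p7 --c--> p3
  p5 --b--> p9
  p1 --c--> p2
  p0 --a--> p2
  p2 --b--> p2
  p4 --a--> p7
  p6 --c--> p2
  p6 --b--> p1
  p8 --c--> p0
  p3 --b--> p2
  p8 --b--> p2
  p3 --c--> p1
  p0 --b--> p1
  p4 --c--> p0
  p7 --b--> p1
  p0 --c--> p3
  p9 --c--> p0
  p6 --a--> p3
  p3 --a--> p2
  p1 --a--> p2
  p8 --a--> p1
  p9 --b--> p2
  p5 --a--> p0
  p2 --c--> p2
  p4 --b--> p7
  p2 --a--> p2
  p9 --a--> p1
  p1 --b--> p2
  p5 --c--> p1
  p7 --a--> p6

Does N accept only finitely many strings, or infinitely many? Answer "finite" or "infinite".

The useful states (reachable from p4 and able to reach an accepting state) are {p0, p1, p3, p4, p6, p7}.
Restricted to these states the transition graph has no cycle, so every accepting path has bounded length and L is finite.

finite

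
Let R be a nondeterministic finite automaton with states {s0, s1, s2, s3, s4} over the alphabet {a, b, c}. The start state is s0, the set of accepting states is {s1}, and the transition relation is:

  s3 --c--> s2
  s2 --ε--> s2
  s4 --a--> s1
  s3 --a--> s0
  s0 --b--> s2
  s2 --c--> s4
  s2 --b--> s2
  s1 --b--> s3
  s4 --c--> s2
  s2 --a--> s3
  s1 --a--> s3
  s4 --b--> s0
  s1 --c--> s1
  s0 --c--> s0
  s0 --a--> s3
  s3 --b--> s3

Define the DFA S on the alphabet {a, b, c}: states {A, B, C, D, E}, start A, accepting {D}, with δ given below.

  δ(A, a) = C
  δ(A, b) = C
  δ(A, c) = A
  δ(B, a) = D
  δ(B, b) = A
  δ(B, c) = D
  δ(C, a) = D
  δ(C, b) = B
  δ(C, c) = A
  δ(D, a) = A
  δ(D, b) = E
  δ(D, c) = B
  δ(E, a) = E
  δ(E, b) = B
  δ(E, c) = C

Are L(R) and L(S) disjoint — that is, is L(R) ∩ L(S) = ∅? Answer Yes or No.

No

The string aabca is accepted by both R and S.
Hence L(R) ∩ L(S) ≠ ∅.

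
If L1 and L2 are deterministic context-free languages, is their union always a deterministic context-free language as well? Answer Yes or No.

{aⁿbⁿ : n≥0} and {aⁿb²ⁿ : n≥0} are each accepted by a deterministic PDA (push the a's; pop one per b, respectively one per two b's), but their union U is not. Suppose a DPDA M accepted U. Being deterministic, M has a single run on aⁿb²ⁿ, and since aⁿbⁿ ∈ U that run passes through an accepting configuration right after consuming the prefix aⁿbⁿ and then goes on to accept again after n more b's. Build an ordinary (nondeterministic) PDA M′ that simulates M on a's and b's and, at any moment when M is in an accepting state, may switch to a second mode in which it reads only c's, feeding each c to M as a b; M′ accepts when M does. Then M′ accepts aⁱbʲcᵏ (k≥1) exactly when both aⁱbʲ ∈ U and aⁱbʲ⁺ᵏ ∈ U, and checking the four cases (i=j or j=2i, combined with j+k=i or j+k=2i) leaves only i=j=k: so L(M′) ∩ a*b*c⁺ = {aⁿbⁿcⁿ : n≥1} would be context-free, which it is not (pumping lemma) — contradiction. (The union is an unambiguous CFL; it is determinism, not unambiguity, that fails.)

No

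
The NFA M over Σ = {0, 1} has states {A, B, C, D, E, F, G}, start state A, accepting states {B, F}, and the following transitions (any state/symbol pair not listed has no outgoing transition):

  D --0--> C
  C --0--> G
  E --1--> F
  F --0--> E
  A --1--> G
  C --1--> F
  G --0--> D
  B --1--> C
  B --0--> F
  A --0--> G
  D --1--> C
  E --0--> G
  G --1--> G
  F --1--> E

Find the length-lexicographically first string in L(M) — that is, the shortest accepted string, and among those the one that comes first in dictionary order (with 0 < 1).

0001

A breadth-first search from A reaches an accepting state first via the path A → G → D → C → F on input 0001.
No string of length < 4 is accepted (BFS exhausts all shorter strings without reaching an accepting state), and 0001 is the lexicographically least accepting string of length 4.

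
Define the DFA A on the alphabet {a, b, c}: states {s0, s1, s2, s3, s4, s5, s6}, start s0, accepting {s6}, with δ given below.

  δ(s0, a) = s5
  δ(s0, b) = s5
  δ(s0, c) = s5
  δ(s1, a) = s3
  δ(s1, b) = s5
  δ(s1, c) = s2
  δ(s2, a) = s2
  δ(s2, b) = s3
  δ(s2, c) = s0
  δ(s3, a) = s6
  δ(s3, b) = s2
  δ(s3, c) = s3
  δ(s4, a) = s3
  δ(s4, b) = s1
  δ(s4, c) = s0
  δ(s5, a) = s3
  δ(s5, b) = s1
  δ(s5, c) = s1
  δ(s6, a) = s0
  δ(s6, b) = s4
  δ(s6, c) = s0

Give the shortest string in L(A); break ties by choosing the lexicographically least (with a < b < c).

A breadth-first search from s0 reaches an accepting state first via the path s0 → s5 → s3 → s6 on input aaa.
No string of length < 3 is accepted (BFS exhausts all shorter strings without reaching an accepting state), and aaa is the lexicographically least accepting string of length 3.

aaa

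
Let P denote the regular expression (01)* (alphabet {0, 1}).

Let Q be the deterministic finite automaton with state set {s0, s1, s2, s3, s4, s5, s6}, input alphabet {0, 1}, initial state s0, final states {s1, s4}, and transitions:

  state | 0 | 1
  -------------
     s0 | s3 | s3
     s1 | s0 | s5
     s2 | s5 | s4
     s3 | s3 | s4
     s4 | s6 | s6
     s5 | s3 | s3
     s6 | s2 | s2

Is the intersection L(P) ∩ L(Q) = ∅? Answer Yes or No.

No

The string 01 is accepted by both P and Q.
Hence L(P) ∩ L(Q) ≠ ∅.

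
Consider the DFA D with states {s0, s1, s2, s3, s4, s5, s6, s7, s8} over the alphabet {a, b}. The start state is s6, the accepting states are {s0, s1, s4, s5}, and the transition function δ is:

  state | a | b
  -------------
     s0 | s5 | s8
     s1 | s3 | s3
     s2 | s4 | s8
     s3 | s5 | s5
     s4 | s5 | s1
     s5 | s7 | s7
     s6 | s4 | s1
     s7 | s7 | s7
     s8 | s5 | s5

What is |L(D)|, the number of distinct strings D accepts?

The useful subgraph on states {s1, s3, s4, s5, s6} is acyclic, so L(D) is finite; the longest accepting path visits 5 useful states, giving maximum string length 4.
Counting accepting paths from s6 by length: 2 of length 1, 2 of length 2, 4 of length 3, 4 of length 4. Total 12.

12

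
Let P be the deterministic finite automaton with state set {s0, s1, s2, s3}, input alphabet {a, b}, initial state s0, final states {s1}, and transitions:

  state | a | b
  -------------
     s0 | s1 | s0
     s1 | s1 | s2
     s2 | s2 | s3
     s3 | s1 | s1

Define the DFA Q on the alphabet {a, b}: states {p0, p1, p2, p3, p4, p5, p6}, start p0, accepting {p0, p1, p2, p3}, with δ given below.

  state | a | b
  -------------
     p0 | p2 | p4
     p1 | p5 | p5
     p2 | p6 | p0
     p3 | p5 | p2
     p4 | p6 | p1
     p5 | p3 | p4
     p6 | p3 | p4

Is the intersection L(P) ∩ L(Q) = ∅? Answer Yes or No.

No

The string a is accepted by both P and Q.
Hence L(P) ∩ L(Q) ≠ ∅.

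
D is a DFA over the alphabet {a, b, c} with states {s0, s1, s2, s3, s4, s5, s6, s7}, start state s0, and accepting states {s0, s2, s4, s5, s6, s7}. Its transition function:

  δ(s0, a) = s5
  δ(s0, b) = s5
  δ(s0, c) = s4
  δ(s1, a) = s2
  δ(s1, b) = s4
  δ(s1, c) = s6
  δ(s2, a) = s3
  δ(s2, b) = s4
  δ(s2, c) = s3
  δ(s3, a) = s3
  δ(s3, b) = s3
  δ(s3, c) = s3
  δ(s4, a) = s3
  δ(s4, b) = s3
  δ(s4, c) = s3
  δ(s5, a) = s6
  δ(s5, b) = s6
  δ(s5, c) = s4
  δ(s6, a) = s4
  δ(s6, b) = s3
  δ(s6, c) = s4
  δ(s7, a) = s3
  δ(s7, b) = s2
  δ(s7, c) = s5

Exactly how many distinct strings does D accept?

The useful subgraph on states {s0, s4, s5, s6} is acyclic, so L(D) is finite; the longest accepting path visits 4 useful states, giving maximum string length 3.
Counting accepting paths from s0 by length: 1 of length 0, 3 of length 1, 6 of length 2, 8 of length 3. Total 18.

18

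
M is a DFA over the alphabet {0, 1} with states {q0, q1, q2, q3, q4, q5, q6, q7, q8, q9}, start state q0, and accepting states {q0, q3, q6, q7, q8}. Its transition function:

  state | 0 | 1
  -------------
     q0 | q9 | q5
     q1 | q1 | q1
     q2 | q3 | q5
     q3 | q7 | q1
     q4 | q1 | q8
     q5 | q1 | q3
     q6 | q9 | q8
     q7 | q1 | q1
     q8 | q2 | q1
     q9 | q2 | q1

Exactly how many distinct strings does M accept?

7

The useful subgraph on states {q0, q2, q3, q5, q7, q9} is acyclic, so L(M) is finite; the longest accepting path visits 6 useful states, giving maximum string length 5.
Counting accepting paths from q0 by length: 1 of length 0, 1 of length 2, 2 of length 3, 2 of length 4, 1 of length 5. Total 7.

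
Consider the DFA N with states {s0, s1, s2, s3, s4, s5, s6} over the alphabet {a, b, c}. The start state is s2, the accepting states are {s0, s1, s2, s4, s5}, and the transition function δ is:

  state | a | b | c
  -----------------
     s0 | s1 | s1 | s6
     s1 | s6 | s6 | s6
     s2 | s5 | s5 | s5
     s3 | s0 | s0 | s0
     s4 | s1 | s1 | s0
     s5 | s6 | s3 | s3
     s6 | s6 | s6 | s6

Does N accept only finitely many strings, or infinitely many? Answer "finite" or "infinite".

finite

The useful states (reachable from s2 and able to reach an accepting state) are {s0, s1, s2, s3, s5}.
Restricted to these states the transition graph has no cycle, so every accepting path has bounded length and L is finite.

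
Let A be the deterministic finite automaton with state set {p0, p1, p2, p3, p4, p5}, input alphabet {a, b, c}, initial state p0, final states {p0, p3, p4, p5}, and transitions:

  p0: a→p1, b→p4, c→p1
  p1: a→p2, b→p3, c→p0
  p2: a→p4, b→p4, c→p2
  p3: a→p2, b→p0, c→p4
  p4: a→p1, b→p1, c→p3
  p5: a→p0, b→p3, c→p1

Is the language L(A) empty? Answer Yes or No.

The empty string ε is accepted: the run p0 ends in the accepting state p0.
Since at least one string is accepted, L(A) is not empty.

No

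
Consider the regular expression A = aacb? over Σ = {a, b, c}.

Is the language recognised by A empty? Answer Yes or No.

No

The string aac matches the expression, so it belongs to L(A).
Since L(A) contains at least one string, it is not empty.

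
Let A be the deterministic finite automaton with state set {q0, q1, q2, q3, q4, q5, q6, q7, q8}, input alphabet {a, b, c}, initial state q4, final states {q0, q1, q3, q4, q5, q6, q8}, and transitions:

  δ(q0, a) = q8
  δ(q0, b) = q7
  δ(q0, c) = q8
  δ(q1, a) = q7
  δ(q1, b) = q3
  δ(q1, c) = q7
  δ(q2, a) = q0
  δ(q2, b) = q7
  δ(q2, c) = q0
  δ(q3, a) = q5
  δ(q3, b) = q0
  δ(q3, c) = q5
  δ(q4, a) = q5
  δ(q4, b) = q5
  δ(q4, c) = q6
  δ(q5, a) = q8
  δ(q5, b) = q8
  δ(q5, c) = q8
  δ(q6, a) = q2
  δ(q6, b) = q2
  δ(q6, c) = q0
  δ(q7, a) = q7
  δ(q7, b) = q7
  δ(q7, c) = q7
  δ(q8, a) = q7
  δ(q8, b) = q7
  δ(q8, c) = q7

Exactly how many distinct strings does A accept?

25

The useful subgraph on states {q0, q2, q4, q5, q6, q8} is acyclic, so L(A) is finite; the longest accepting path visits 5 useful states, giving maximum string length 4.
Counting accepting paths from q4 by length: 1 of length 0, 3 of length 1, 7 of length 2, 6 of length 3, 8 of length 4. Total 25.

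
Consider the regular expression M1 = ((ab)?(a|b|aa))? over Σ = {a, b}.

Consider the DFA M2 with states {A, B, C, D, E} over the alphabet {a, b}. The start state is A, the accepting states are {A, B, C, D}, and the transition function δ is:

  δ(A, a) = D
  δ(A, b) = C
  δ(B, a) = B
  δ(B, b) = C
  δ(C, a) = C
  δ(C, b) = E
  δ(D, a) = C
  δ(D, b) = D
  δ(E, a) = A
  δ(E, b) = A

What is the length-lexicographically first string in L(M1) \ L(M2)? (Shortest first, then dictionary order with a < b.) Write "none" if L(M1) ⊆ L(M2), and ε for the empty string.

Converting the expression M1 to a DFA (subset construction, then merging equivalent states) gives the minimal DFA with states {r0, r1, r2, r3, r4, r5}, start state r0, accepting states {r0, r1, r2, r5} and transitions r0: a→r1, b→r2; r1: a→r2, b→r3; r2: a→r4, b→r4; r3: a→r5, b→r2; r4: a→r4, b→r4; r5: a→r2, b→r4.
Exploring the product automaton M1 × M2 from the start pair (r0, A), following both machines on each input symbol, reaches 10 state pairs: (r0, A), (r1, D), (r2, C), (r3, D), (r4, C), (r4, E), (r5, C), (r2, D), (r4, A), (r4, D).
M1 accepts in {r0, r1, r2, r5} and M2 accepts in {A, B, C, D}. The reachable pairs whose M1-component is accepting are (r0, A), (r1, D), (r2, C), (r5, C), (r2, D); in each of them the M2-component is accepting too, so the product for L(M1) \ L(M2) (M1-component accepting, M2-component rejecting) has no reachable accepting pair and the difference is empty.
So every string accepted by M1 is also accepted by M2: L(M1) \ L(M2) = ∅ and there is no such string.

none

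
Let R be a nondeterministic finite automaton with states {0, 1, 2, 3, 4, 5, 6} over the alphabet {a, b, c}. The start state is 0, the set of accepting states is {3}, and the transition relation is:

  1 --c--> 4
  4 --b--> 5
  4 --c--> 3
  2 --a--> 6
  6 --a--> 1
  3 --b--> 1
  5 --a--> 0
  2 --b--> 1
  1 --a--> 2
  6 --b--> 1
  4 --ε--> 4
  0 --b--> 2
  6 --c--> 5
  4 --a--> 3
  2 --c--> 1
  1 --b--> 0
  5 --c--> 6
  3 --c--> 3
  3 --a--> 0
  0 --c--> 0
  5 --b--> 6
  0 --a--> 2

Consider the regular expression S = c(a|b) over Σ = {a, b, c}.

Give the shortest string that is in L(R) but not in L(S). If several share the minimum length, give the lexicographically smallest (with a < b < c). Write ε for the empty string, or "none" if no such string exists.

The string abca is accepted by R but not by S.
No shorter string lies in the difference, and abca is the lexicographically first length-4 string in L(R) \ L(S).

abca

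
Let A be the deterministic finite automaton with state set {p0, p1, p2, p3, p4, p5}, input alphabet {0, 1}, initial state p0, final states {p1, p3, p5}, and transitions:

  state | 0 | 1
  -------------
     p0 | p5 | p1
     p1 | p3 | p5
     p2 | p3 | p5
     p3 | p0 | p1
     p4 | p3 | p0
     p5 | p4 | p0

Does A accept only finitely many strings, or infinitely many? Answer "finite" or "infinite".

State p0 is reachable from the start and can reach an accepting state, and it lies on the cycle p0 → p1 → p3 → p0.
Traversing that cycle any number of times yields accepted strings of unbounded length, so the language is infinite.

infinite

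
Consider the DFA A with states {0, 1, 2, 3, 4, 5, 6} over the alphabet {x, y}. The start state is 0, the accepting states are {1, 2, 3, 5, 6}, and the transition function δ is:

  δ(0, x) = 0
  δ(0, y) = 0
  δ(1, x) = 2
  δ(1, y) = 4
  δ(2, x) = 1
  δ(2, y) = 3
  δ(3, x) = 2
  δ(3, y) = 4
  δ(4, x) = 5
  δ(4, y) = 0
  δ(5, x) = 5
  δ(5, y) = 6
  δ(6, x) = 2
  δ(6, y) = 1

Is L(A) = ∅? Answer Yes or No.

The states reachable from the start state are {0}.
None of the accepting states {1, 2, 3, 5, 6} is reachable, so no string is accepted and L(A) = ∅.

Yes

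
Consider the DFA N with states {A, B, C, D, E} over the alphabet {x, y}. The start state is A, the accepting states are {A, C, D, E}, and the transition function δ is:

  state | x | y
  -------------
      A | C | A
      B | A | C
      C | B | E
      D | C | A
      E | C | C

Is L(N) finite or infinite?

State A is reachable from the start and can reach an accepting state, and it lies on the cycle A → A.
Traversing that cycle any number of times yields accepted strings of unbounded length, so the language is infinite.

infinite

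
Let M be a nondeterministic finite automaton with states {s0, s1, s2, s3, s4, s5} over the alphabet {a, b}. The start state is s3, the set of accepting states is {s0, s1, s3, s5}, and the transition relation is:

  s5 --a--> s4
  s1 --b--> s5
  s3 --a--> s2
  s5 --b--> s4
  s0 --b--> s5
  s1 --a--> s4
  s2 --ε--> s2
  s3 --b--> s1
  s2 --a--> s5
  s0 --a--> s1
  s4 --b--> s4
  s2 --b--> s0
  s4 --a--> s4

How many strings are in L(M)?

8

The useful subgraph on states {s0, s1, s2, s3, s5} is acyclic, so L(M) is finite; the longest accepting path visits 5 useful states, giving maximum string length 4.
Counting accepting paths from s3 by length: 1 of length 0, 1 of length 1, 3 of length 2, 2 of length 3, 1 of length 4. Total 8.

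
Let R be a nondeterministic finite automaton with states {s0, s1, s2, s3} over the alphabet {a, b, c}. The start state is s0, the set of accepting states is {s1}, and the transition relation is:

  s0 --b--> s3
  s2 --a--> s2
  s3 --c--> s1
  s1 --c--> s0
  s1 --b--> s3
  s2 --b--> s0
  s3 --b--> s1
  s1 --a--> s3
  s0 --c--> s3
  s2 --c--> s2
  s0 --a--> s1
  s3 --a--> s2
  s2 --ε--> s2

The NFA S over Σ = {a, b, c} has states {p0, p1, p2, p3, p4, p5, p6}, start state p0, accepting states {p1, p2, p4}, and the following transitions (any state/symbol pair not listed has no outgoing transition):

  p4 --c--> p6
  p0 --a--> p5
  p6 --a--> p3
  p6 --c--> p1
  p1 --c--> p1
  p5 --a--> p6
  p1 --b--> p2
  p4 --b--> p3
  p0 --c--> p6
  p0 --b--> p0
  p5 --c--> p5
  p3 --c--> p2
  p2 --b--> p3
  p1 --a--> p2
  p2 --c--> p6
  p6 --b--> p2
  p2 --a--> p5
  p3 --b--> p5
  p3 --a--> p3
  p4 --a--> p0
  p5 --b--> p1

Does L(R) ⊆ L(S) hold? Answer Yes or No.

No

The string a is in L(R) but not in L(S).
So L(R) ⊄ L(S).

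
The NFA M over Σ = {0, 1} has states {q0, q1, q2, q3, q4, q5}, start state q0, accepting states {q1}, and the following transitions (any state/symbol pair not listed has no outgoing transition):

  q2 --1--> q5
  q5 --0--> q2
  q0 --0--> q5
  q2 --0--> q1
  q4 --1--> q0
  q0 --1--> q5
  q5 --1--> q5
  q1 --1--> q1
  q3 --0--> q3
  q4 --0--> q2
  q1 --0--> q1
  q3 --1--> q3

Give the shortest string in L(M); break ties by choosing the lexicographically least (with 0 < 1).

000

A breadth-first search from q0 reaches an accepting state first via the path q0 → q5 → q2 → q1 on input 000.
No string of length < 3 is accepted (BFS exhausts all shorter strings without reaching an accepting state), and 000 is the lexicographically least accepting string of length 3.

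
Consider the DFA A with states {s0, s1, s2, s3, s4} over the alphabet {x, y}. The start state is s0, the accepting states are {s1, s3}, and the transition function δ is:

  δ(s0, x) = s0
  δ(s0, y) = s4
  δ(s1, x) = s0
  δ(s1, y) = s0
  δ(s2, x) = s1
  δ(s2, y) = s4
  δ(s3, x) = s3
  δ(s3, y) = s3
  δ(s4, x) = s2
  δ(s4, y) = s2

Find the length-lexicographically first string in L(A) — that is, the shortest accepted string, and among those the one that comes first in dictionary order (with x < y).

yxx

A breadth-first search from s0 reaches an accepting state first via the path s0 → s4 → s2 → s1 on input yxx.
No string of length < 3 is accepted (BFS exhausts all shorter strings without reaching an accepting state), and yxx is the lexicographically least accepting string of length 3.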